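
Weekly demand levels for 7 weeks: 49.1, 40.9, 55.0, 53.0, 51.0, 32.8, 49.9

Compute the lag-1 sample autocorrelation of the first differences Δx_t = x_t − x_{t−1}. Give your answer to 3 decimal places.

First differences Δx: -8.2, 14.1, -2.0, -2.0, -18.2, 17.1
Mean of differences = 0.1333
Numerator Σ(Δx_t−Δx̄)(Δx_{t+1}−Δx̄) = -413.5778
Denominator Σ(Δx_t−Δx̄)² = 897.5933
r_1(Δx) = -413.5778 / 897.5933 = -0.461

-0.461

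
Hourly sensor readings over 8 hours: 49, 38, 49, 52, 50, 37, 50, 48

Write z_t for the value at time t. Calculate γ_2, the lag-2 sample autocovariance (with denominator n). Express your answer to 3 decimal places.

-10.785

Mean z̄ = (49 + 38 + 49 + 52 + 50 + 37 + 50 + 48)/8 = 46.6250
Deviations: 2.3750, -8.6250, 2.3750, 5.3750, 3.3750, -9.6250, 3.3750, 1.3750
Σ_{t=1}^{6}(z_t−z̄)(z_{t+2}−z̄) = -86.2813
γ_2 = -86.2813 / 8 = -10.785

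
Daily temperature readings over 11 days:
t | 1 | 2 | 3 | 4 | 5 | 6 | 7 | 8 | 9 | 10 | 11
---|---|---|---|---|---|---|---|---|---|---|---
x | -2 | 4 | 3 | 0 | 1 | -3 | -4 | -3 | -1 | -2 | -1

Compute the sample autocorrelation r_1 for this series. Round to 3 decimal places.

0.434

Mean x̄ = (-2 + 4 + 3 + 0 + 1 − 3 − 4 − 3 − 1 − 2 − 1)/11 = -0.7273
Numerator Σ_{t=1}^{10}(x_t−x̄)(x_{t+1}−x̄) = 27.8347
Denominator Σ(x_t−x̄)² = 64.1818
r_1 = 27.8347 / 64.1818 = 0.434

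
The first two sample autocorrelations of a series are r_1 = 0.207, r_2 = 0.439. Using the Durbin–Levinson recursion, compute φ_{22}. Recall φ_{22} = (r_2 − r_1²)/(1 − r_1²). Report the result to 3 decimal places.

φ_{22} = (r_2 − r_1²) / (1 − r_1²)
r_1² = (0.207)² = 0.042849
Numerator = 0.439 − 0.0428 = 0.3962; denominator = 1 − 0.0428 = 0.9572
φ_{22} = 0.3962 / 0.9572 = 0.414

0.414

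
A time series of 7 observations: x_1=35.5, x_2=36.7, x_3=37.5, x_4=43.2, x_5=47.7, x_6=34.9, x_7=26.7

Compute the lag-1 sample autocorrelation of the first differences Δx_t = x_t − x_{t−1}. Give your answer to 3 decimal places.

First differences Δx: 1.2, 0.8, 5.7, 4.5, -12.8, -8.2
Mean of differences = -1.4667
Numerator Σ(Δx_t−Δx̄)(Δx_{t+1}−Δx̄) = 73.7389
Denominator Σ(Δx_t−Δx̄)² = 272.9933
r_1(Δx) = 73.7389 / 272.9933 = 0.270

0.270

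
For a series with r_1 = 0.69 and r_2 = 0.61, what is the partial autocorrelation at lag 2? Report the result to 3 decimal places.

φ_{22} = (r_2 − r_1²) / (1 − r_1²)
r_1² = (0.69)² = 0.4761
Numerator = 0.61 − 0.4761 = 0.1339; denominator = 1 − 0.4761 = 0.5239
φ_{22} = 0.1339 / 0.5239 = 0.256

0.256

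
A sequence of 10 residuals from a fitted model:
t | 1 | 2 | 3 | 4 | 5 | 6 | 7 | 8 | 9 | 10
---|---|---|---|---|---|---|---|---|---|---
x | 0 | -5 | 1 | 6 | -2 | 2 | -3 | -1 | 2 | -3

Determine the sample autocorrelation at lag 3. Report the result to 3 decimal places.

0.105

Mean x̄ = (0 − 5 + 1 + 6 − 2 + 2 − 3 − 1 + 2 − 3)/10 = -0.3000
Σ(x_t−x̄)(x_{t+3}−x̄) = (1.8900) + (7.9900) + (2.9900) + (-17.0100) + (1.1900) + (5.2900) + (7.2900) = 9.6300
Denominator Σ(x_t−x̄)² = 92.1000
r_3 = 9.6300 / 92.1000 = 0.105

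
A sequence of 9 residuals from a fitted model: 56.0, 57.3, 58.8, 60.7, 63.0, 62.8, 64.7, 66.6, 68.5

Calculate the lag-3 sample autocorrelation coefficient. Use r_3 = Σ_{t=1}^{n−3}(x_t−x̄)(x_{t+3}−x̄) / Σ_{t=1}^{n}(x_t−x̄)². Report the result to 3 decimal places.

Mean x̄ = (56.0 + 57.3 + 58.8 + 60.7 + 63.0 + 62.8 + 64.7 + 66.6 + 68.5)/9 = 62.0444
Numerator Σ_{t=1}^{6}(x_t−x̄)(x_{t+3}−x̄) = 6.8019
Denominator Σ(x_t−x̄)² = 142.3422
r_3 = 6.8019 / 142.3422 = 0.048

0.048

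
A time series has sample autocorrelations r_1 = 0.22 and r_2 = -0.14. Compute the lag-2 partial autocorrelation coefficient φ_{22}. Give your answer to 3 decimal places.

-0.198

φ_{22} = (r_2 − r_1²) / (1 − r_1²)
r_1² = (0.22)² = 0.0484
Numerator = -0.14 − 0.0484 = -0.1884; denominator = 1 − 0.0484 = 0.9516
φ_{22} = -0.1884 / 0.9516 = -0.198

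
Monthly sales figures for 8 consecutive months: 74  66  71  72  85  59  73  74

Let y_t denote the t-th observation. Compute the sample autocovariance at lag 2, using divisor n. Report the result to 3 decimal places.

Mean ȳ = (74 + 66 + 71 + 72 + 85 + 59 + 73 + 74)/8 = 71.7500
Deviations: 2.2500, -5.7500, -0.7500, 0.2500, 13.2500, -12.7500, 1.2500, 2.2500
Σ_{t=1}^{6}(y_t−ȳ)(y_{t+2}−ȳ) = -28.3750
γ_2 = -28.3750 / 8 = -3.547

-3.547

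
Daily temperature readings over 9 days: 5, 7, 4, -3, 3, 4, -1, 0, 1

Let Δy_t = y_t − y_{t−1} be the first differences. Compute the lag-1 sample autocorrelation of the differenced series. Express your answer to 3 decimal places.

First differences Δy: 2, -3, -7, 6, 1, -5, 1, 1
Mean of differences = -0.5000
Numerator Σ(Δy_t−Δȳ)(Δy_{t+1}−Δȳ) = -33.7500
Denominator Σ(Δy_t−Δȳ)² = 124.0000
r_1(Δy) = -33.7500 / 124.0000 = -0.272

-0.272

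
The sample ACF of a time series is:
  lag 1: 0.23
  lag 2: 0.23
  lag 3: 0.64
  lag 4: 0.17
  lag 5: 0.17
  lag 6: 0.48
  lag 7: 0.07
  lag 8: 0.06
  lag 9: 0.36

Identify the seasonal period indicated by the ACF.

The largest autocorrelation is r_3 = 0.64, with weaker echoes at lags 6 (0.48) and 9 (0.36); the remaining lags stay at or below 0.23.
The dominant spike at lag 3 indicates a seasonal period of 3.

3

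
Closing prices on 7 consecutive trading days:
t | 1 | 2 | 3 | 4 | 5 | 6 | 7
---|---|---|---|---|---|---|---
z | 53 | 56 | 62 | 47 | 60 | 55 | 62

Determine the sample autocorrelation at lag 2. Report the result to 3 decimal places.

Mean z̄ = (53 + 56 + 62 + 47 + 60 + 55 + 62)/7 = 56.4286
Deviations from mean: -3.4286, -0.4286, 5.5714, -9.4286, 3.5714, -1.4286, 5.5714
Σ(z_t−z̄)(z_{t+2}−z̄) = (-19.1020) + (4.0408) + (19.8980) + (13.4694) + (19.8980) = 38.2041
Denominator Σ(z_t−z̄)² = 177.7143
r_2 = 38.2041 / 177.7143 = 0.215

0.215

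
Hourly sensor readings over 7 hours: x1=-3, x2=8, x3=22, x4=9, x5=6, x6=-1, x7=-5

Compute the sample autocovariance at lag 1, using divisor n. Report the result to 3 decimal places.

21.466

Mean x̄ = (-3 + 8 + 22 + 9 + 6 − 1 − 5)/7 = 5.1429
Deviations: -8.1429, 2.8571, 16.8571, 3.8571, 0.8571, -6.1429, -10.1429
Σ_{t=1}^{6}(x_t−x̄)(x_{t+1}−x̄) = 150.2653
γ_1 = 150.2653 / 7 = 21.466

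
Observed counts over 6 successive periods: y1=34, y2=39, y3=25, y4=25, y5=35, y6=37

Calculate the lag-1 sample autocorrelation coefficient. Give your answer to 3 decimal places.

0.053

Mean ȳ = (34 + 39 + 25 + 25 + 35 + 37)/6 = 32.5000
Deviations from mean: 1.5000, 6.5000, -7.5000, -7.5000, 2.5000, 4.5000
Σ(y_t−ȳ)(y_{t+1}−ȳ) = (9.7500) + (-48.7500) + (56.2500) + (-18.7500) + (11.2500) = 9.7500
Denominator Σ(y_t−ȳ)² = 183.5000
r_1 = 9.7500 / 183.5000 = 0.053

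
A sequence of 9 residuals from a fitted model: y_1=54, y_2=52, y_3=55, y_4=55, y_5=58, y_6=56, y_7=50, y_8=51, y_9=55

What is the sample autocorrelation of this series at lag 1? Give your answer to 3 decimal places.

0.231

Mean ȳ = (54 + 52 + 55 + 55 + 58 + 56 + 50 + 51 + 55)/9 = 54.0000
Numerator Σ_{t=1}^{8}(y_t−ȳ)(y_{t+1}−ȳ) = 12.0000
Denominator Σ(y_t−ȳ)² = 52.0000
r_1 = 12.0000 / 52.0000 = 0.231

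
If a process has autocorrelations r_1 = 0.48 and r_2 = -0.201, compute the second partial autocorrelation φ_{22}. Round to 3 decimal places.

-0.561

φ_{22} = (r_2 − r_1²) / (1 − r_1²)
r_1² = (0.48)² = 0.2304
Numerator = -0.201 − 0.2304 = -0.4314; denominator = 1 − 0.2304 = 0.7696
φ_{22} = -0.4314 / 0.7696 = -0.561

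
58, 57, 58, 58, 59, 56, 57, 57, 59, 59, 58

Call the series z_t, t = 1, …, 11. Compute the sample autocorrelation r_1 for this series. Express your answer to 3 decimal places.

0.063

Mean z̄ = (58 + 57 + 58 + 58 + 59 + 56 + 57 + 57 + 59 + 59 + 58)/11 = 57.8182
Numerator Σ_{t=1}^{10}(z_t−z̄)(z_{t+1}−z̄) = 0.6033
Denominator Σ(z_t−z̄)² = 9.6364
r_1 = 0.6033 / 9.6364 = 0.063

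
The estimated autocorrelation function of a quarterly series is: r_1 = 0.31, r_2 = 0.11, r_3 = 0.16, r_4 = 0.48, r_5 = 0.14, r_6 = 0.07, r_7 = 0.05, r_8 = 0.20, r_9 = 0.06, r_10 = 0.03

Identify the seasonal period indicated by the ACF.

The largest autocorrelation is r_4 = 0.48; the remaining lags stay at or below 0.31. The elevated value at lag 1 (0.31), dropping to 0.11 at lag 2, reflects decaying short-term dependence rather than seasonality.
The dominant spike at lag 4 indicates a seasonal period of 4.

4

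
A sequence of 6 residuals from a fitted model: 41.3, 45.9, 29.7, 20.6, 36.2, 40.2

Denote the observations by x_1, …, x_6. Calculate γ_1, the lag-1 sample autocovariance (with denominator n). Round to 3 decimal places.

13.450

Mean x̄ = (41.3 + 45.9 + 29.7 + 20.6 + 36.2 + 40.2)/6 = 35.6500
Σ_{t=1}^{5}(x_t−x̄)(x_{t+1}−x̄) = 80.6975
γ_1 = 80.6975 / 6 = 13.450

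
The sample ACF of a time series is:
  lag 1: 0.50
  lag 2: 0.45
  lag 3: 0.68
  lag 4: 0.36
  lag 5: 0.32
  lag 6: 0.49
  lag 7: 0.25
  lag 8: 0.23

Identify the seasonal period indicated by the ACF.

The largest autocorrelation is r_3 = 0.68; the remaining lags stay at or below 0.50. The elevated value at lag 1 (0.50), dropping to 0.45 at lag 2, reflects decaying short-term dependence rather than seasonality.
The dominant spike at lag 3 indicates a seasonal period of 3.

3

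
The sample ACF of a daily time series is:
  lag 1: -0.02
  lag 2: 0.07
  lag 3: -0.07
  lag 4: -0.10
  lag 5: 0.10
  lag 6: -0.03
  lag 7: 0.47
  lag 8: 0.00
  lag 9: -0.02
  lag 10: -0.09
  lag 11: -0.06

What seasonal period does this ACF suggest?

The largest autocorrelation is r_7 = 0.47; the remaining lags stay at or below 0.10.
The dominant spike at lag 7 indicates a seasonal period of 7.

7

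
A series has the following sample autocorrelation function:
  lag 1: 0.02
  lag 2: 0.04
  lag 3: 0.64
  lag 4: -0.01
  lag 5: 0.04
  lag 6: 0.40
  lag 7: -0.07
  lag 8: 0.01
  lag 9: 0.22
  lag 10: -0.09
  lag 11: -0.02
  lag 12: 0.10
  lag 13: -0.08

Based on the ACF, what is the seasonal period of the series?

The largest autocorrelation is r_3 = 0.64, with weaker echoes at lags 6 (0.40) and 9 (0.22); the remaining lags stay at or below 0.10.
The dominant spike at lag 3 indicates a seasonal period of 3.

3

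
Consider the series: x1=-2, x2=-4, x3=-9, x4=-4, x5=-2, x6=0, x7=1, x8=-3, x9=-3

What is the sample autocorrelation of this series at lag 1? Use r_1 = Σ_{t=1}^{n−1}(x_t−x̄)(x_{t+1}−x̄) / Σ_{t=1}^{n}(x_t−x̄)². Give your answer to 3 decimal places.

Mean x̄ = (-2 − 4 − 9 − 4 − 2 + 0 + 1 − 3 − 3)/9 = -2.8889
Numerator Σ_{t=1}^{8}(x_t−x̄)(x_{t+1}−x̄) = 24.9877
Denominator Σ(x_t−x̄)² = 64.8889
r_1 = 24.9877 / 64.8889 = 0.385

0.385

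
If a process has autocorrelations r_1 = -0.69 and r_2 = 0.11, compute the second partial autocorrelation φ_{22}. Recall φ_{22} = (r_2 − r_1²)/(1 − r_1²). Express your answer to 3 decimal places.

φ_{22} = (r_2 − r_1²) / (1 − r_1²)
r_1² = (-0.69)² = 0.4761
Numerator = 0.11 − 0.4761 = -0.3661; denominator = 1 − 0.4761 = 0.5239
φ_{22} = -0.3661 / 0.5239 = -0.699

-0.699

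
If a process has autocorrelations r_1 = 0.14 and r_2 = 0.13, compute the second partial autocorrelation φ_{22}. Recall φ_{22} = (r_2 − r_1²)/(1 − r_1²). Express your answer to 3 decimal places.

φ_{22} = (r_2 − r_1²) / (1 − r_1²)
r_1² = (0.14)² = 0.0196
Numerator = 0.13 − 0.0196 = 0.1104; denominator = 1 − 0.0196 = 0.9804
φ_{22} = 0.1104 / 0.9804 = 0.113

0.113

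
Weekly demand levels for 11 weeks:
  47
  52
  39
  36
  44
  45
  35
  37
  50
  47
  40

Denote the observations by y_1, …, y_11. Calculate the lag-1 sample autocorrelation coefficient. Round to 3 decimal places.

Mean ȳ = (47 + 52 + 39 + 36 + 44 + 45 + 35 + 37 + 50 + 47 + 40)/11 = 42.9091
Numerator Σ_{t=1}^{10}(y_t−ȳ)(y_{t+1}−ȳ) = 28.8099
Denominator Σ(y_t−ȳ)² = 340.9091
r_1 = 28.8099 / 340.9091 = 0.085

0.085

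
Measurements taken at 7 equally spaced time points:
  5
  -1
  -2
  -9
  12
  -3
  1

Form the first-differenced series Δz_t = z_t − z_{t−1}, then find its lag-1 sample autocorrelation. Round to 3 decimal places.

-0.667

First differences Δz: -6, -1, -7, 21, -15, 4
Mean of differences = -0.6667
Numerator Σ(Δz_t−Δz̄)(Δz_{t+1}−Δz̄) = -510.7778
Denominator Σ(Δz_t−Δz̄)² = 765.3333
r_1(Δz) = -510.7778 / 765.3333 = -0.667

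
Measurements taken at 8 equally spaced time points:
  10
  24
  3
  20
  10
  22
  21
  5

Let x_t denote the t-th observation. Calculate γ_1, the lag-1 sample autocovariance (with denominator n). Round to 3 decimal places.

-35.643

Mean x̄ = (10 + 24 + 3 + 20 + 10 + 22 + 21 + 5)/8 = 14.3750
Deviations: -4.3750, 9.6250, -11.3750, 5.6250, -4.3750, 7.6250, 6.6250, -9.3750
Σ_{t=1}^{7}(x_t−x̄)(x_{t+1}−x̄) = -285.1406
γ_1 = -285.1406 / 8 = -35.643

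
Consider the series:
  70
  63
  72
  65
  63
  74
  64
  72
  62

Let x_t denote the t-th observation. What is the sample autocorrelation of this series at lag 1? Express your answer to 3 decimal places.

-0.698

Mean x̄ = (70 + 63 + 72 + 65 + 63 + 74 + 64 + 72 + 62)/9 = 67.2222
Numerator Σ_{t=1}^{8}(x_t−x̄)(x_{t+1}−x̄) = -123.9383
Denominator Σ(x_t−x̄)² = 177.5556
r_1 = -123.9383 / 177.5556 = -0.698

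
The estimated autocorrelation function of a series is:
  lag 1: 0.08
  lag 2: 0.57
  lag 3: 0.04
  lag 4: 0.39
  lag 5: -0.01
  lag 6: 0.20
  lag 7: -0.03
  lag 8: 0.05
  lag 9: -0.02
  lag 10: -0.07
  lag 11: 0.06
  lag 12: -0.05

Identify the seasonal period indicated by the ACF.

2

The largest autocorrelation is r_2 = 0.57, with weaker echoes at lags 4 (0.39) and 6 (0.20); the remaining lags stay at or below 0.08.
The dominant spike at lag 2 indicates a seasonal period of 2.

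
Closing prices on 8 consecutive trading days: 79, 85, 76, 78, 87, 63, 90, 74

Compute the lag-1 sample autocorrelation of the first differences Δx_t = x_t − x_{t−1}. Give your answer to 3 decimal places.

First differences Δx: 6, -9, 2, 9, -24, 27, -16
Mean of differences = -0.7143
Numerator Σ(Δx_t−Δx̄)(Δx_{t+1}−Δx̄) = -1346.9388
Denominator Σ(Δx_t−Δx̄)² = 1759.4286
r_1(Δx) = -1346.9388 / 1759.4286 = -0.766

-0.766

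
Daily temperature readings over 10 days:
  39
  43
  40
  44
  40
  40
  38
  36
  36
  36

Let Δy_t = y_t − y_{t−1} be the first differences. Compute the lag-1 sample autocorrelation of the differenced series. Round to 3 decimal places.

-0.601

First differences Δy: 4, -3, 4, -4, 0, -2, -2, 0, 0
Mean of differences = -0.3333
Numerator Σ(Δy_t−Δȳ)(Δy_{t+1}−Δȳ) = -38.4444
Denominator Σ(Δy_t−Δȳ)² = 64.0000
r_1(Δy) = -38.4444 / 64.0000 = -0.601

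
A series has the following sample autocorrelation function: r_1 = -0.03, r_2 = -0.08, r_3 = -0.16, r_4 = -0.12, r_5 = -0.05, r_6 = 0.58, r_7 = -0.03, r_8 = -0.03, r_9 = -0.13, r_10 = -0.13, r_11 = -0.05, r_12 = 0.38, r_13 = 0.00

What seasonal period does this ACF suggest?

6

The largest autocorrelation is r_6 = 0.58, with a weaker echo at lag 12 (0.38); the remaining lags stay at or below 0.00.
The dominant spike at lag 6 indicates a seasonal period of 6.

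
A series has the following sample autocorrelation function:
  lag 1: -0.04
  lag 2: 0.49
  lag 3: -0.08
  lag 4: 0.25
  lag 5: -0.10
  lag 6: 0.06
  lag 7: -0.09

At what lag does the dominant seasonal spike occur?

The largest autocorrelation is r_2 = 0.49, with a weaker echo at lag 4 (0.25); the remaining lags stay at or below 0.06.
The dominant spike at lag 2 indicates a seasonal period of 2.

2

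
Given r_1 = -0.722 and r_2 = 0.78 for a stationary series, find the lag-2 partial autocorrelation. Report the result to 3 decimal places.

φ_{22} = (r_2 − r_1²) / (1 − r_1²)
r_1² = (-0.722)² = 0.521284
Numerator = 0.78 − 0.5213 = 0.2587; denominator = 1 − 0.5213 = 0.4787
φ_{22} = 0.2587 / 0.4787 = 0.540

0.540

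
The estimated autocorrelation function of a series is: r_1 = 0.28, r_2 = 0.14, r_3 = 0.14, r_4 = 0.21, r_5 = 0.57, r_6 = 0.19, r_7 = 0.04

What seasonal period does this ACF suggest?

The largest autocorrelation is r_5 = 0.57; the remaining lags stay at or below 0.28. The elevated value at lag 1 (0.28), dropping to 0.14 at lag 2, reflects decaying short-term dependence rather than seasonality.
The dominant spike at lag 5 indicates a seasonal period of 5.

5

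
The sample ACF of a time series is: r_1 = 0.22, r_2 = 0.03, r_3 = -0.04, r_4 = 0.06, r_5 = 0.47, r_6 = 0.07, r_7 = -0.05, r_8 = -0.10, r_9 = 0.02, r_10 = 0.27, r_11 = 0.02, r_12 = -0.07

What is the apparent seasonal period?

5

The largest autocorrelation is r_5 = 0.47, with a weaker echo at lag 10 (0.27); the remaining lags stay at or below 0.22. The elevated value at lag 1 (0.22), dropping to 0.03 at lag 2, reflects decaying short-term dependence rather than seasonality.
The dominant spike at lag 5 indicates a seasonal period of 5.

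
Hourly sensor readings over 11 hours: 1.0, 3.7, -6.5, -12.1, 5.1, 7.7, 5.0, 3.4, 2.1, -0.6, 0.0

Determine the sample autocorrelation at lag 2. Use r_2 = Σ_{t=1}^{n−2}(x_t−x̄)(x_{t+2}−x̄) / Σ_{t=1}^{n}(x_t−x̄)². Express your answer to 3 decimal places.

Mean x̄ = (1.0 + 3.7 − 6.5 − 12.1 + 5.1 + 7.7 + 5.0 + 3.4 + 2.1 − 0.6 + 0.0)/11 = 0.8000
Numerator Σ_{t=1}^{9}(x_t−x̄)(x_{t+2}−x̄) = -122.4900
Denominator Σ(x_t−x̄)² = 322.9400
r_2 = -122.4900 / 322.9400 = -0.379

-0.379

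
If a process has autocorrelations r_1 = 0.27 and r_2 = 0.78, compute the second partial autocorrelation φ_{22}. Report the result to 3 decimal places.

φ_{22} = (r_2 − r_1²) / (1 − r_1²)
r_1² = (0.27)² = 0.0729
Numerator = 0.78 − 0.0729 = 0.7071; denominator = 1 − 0.0729 = 0.9271
φ_{22} = 0.7071 / 0.9271 = 0.763

0.763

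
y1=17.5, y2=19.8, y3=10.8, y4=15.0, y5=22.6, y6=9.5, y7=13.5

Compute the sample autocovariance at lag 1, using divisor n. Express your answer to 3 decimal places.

-6.202

Mean ȳ = (17.5 + 19.8 + 10.8 + 15.0 + 22.6 + 9.5 + 13.5)/7 = 15.5286
Deviations: 1.9714, 4.2714, -4.7286, -0.5286, 7.0714, -6.0286, -2.0286
Σ_{t=1}^{6}(y_t−ȳ)(y_{t+1}−ȳ) = -43.4165
γ_1 = -43.4165 / 7 = -6.202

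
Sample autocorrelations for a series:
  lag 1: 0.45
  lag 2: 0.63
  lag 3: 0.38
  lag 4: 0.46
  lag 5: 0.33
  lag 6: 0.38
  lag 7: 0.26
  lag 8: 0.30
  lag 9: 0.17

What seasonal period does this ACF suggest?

The largest autocorrelation is r_2 = 0.63, with a weaker echo at lag 4 (0.46); the remaining lags stay at or below 0.45.
The dominant spike at lag 2 indicates a seasonal period of 2.

2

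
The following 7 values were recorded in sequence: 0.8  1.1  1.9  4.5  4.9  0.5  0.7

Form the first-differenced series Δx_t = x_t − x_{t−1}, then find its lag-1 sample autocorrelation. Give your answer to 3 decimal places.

0.026

First differences Δx: 0.3, 0.8, 2.6, 0.4, -4.4, 0.2
Mean of differences = -0.0167
Numerator Σ(Δx_t−Δx̄)(Δx_{t+1}−Δx̄) = 0.7097
Denominator Σ(Δx_t−Δx̄)² = 27.0483
r_1(Δx) = 0.7097 / 27.0483 = 0.026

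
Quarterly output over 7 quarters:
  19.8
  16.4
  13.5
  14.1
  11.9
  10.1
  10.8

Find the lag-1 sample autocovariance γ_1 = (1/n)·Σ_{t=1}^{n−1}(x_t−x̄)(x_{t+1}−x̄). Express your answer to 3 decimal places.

4.613

Mean x̄ = (19.8 + 16.4 + 13.5 + 14.1 + 11.9 + 10.1 + 10.8)/7 = 13.8000
Σ_{t=1}^{6}(x_t−x̄)(x_{t+1}−x̄) = 32.2900
γ_1 = 32.2900 / 7 = 4.613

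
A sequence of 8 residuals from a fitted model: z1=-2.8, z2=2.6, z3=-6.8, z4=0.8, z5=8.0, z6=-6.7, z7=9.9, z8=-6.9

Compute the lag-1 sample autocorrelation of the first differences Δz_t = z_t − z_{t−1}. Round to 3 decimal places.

First differences Δz: 5.4, -9.4, 7.6, 7.2, -14.7, 16.6, -16.8
Mean of differences = -0.5857
Numerator Σ(Δz_t−Δz̄)(Δz_{t+1}−Δz̄) = -692.2873
Denominator Σ(Δz_t−Δz̄)² = 998.6086
r_1(Δz) = -692.2873 / 998.6086 = -0.693

-0.693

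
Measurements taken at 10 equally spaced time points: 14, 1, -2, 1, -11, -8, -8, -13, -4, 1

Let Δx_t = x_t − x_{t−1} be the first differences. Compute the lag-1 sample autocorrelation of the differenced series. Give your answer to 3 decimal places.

-0.113

First differences Δx: -13, -3, 3, -12, 3, 0, -5, 9, 5
Mean of differences = -1.4444
Numerator Σ(Δx_t−Δx̄)(Δx_{t+1}−Δx̄) = -51.3086
Denominator Σ(Δx_t−Δx̄)² = 452.2222
r_1(Δx) = -51.3086 / 452.2222 = -0.113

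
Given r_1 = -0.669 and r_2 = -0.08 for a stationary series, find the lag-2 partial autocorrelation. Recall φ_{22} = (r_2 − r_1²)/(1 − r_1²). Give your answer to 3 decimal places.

-0.955

φ_{22} = (r_2 − r_1²) / (1 − r_1²)
r_1² = (-0.669)² = 0.447561
Numerator = -0.08 − 0.4476 = -0.5276; denominator = 1 − 0.4476 = 0.5524
φ_{22} = -0.5276 / 0.5524 = -0.955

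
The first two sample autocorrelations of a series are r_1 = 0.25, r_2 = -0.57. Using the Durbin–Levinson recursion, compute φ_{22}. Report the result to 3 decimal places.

-0.675

φ_{22} = (r_2 − r_1²) / (1 − r_1²)
r_1² = (0.25)² = 0.0625
Numerator = -0.57 − 0.0625 = -0.6325; denominator = 1 − 0.0625 = 0.9375
φ_{22} = -0.6325 / 0.9375 = -0.675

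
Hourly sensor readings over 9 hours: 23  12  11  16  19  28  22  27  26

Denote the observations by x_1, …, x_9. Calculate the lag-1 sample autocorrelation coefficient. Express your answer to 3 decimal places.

Mean x̄ = (23 + 12 + 11 + 16 + 19 + 28 + 22 + 27 + 26)/9 = 20.4444
Numerator Σ_{t=1}^{8}(x_t−x̄)(x_{t+1}−x̄) = 154.0247
Denominator Σ(x_t−x̄)² = 322.2222
r_1 = 154.0247 / 322.2222 = 0.478

0.478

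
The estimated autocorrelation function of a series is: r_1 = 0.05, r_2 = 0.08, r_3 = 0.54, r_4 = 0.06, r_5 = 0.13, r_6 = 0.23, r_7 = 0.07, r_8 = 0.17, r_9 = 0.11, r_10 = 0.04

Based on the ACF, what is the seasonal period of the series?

3

The largest autocorrelation is r_3 = 0.54, with a weaker echo at lag 6 (0.23); the remaining lags stay at or below 0.17.
The dominant spike at lag 3 indicates a seasonal period of 3.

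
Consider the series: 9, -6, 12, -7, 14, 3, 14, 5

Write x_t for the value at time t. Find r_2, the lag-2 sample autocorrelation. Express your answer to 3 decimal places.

0.661

Mean x̄ = (9 − 6 + 12 − 7 + 14 + 3 + 14 + 5)/8 = 5.5000
Deviations from mean: 3.5000, -11.5000, 6.5000, -12.5000, 8.5000, -2.5000, 8.5000, -0.5000
Numerator Σ_{t=1}^{6}(x_t−x̄)(x_{t+2}−x̄) = 326.5000
Denominator Σ(x_t−x̄)² = 494.0000
r_2 = 326.5000 / 494.0000 = 0.661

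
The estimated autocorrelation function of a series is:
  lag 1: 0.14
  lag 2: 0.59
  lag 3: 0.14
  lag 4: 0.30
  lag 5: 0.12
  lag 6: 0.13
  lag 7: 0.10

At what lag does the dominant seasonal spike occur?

2

The largest autocorrelation is r_2 = 0.59, with a weaker echo at lag 4 (0.30); the remaining lags stay at or below 0.14.
The dominant spike at lag 2 indicates a seasonal period of 2.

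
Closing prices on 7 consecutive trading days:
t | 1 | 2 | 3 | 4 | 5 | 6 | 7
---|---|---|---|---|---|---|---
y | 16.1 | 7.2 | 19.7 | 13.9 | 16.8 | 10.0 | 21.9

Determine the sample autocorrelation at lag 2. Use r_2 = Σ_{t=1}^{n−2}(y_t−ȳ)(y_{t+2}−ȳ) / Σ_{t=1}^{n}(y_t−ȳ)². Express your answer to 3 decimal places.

Mean ȳ = (16.1 + 7.2 + 19.7 + 13.9 + 16.8 + 10.0 + 21.9)/7 = 15.0857
Deviations from mean: 1.0143, -7.8857, 4.6143, -1.1857, 1.7143, -5.0857, 6.8143
Σ(y_t−ȳ)(y_{t+2}−ȳ) = (4.6802) + (9.3502) + (7.9102) + (6.0302) + (11.6816) = 39.6524
Denominator Σ(y_t−ȳ)² = 161.1486
r_2 = 39.6524 / 161.1486 = 0.246

0.246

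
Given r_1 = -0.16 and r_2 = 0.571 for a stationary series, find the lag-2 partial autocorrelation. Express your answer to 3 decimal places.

0.560

φ_{22} = (r_2 − r_1²) / (1 − r_1²)
r_1² = (-0.16)² = 0.0256
Numerator = 0.571 − 0.0256 = 0.5454; denominator = 1 − 0.0256 = 0.9744
φ_{22} = 0.5454 / 0.9744 = 0.560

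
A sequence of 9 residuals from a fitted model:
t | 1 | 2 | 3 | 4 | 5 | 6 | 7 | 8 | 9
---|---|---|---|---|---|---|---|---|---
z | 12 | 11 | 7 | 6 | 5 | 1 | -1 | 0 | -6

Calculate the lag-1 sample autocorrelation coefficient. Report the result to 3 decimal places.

Mean z̄ = (12 + 11 + 7 + 6 + 5 + 1 − 1 + 0 − 6)/9 = 3.8889
Numerator Σ_{t=1}^{8}(z_t−z̄)(z_{t+1}−z̄) = 157.0988
Denominator Σ(z_t−z̄)² = 276.8889
r_1 = 157.0988 / 276.8889 = 0.567

0.567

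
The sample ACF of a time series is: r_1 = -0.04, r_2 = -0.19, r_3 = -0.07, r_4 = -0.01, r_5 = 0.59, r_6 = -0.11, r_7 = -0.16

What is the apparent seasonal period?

The largest autocorrelation is r_5 = 0.59; the remaining lags stay at or below -0.01.
The dominant spike at lag 5 indicates a seasonal period of 5.

5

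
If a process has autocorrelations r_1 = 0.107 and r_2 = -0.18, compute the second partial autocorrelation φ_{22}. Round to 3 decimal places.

-0.194

φ_{22} = (r_2 − r_1²) / (1 − r_1²)
r_1² = (0.107)² = 0.011449
Numerator = -0.18 − 0.0114 = -0.1914; denominator = 1 − 0.0114 = 0.9886
φ_{22} = -0.1914 / 0.9886 = -0.194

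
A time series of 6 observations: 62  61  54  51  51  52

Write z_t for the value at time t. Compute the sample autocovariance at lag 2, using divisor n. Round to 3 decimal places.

-2.370

Mean z̄ = (62 + 61 + 54 + 51 + 51 + 52)/6 = 55.1667
Deviations: 6.8333, 5.8333, -1.1667, -4.1667, -4.1667, -3.1667
Σ_{t=1}^{4}(z_t−z̄)(z_{t+2}−z̄) = -14.2222
γ_2 = -14.2222 / 6 = -2.370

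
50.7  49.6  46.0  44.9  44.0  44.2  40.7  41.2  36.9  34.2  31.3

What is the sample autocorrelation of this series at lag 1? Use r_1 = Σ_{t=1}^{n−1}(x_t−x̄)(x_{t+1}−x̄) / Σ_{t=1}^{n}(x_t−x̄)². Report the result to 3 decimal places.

Mean x̄ = (50.7 + 49.6 + 46.0 + 44.9 + 44.0 + 44.2 + 40.7 + 41.2 + 36.9 + 34.2 + 31.3)/11 = 42.1545
Numerator Σ_{t=1}^{10}(x_t−x̄)(x_{t+1}−x̄) = 243.2243
Denominator Σ(x_t−x̄)² = 370.1073
r_1 = 243.2243 / 370.1073 = 0.657

0.657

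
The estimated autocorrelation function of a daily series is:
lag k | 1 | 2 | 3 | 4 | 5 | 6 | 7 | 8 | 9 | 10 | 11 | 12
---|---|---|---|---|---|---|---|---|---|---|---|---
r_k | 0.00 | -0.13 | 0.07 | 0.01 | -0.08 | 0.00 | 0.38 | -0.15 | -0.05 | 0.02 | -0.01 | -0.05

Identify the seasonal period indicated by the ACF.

The largest autocorrelation is r_7 = 0.38; the remaining lags stay at or below 0.07.
The dominant spike at lag 7 indicates a seasonal period of 7.

7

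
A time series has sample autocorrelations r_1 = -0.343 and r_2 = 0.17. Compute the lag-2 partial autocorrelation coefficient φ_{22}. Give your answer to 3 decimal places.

0.059

φ_{22} = (r_2 − r_1²) / (1 − r_1²)
r_1² = (-0.343)² = 0.117649
Numerator = 0.17 − 0.1176 = 0.0524; denominator = 1 − 0.1176 = 0.8824
φ_{22} = 0.0524 / 0.8824 = 0.059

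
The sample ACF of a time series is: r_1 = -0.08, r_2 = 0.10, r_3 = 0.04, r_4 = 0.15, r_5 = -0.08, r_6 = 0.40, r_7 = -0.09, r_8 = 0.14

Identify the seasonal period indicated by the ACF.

The largest autocorrelation is r_6 = 0.40; the remaining lags stay at or below 0.15.
The dominant spike at lag 6 indicates a seasonal period of 6.

6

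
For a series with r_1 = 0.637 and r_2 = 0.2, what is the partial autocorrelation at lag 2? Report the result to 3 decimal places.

-0.346

φ_{22} = (r_2 − r_1²) / (1 − r_1²)
r_1² = (0.637)² = 0.405769
Numerator = 0.2 − 0.4058 = -0.2058; denominator = 1 − 0.4058 = 0.5942
φ_{22} = -0.2058 / 0.5942 = -0.346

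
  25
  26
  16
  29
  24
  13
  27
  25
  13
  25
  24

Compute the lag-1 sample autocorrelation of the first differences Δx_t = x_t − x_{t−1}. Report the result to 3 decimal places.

-0.513

First differences Δx: 1, -10, 13, -5, -11, 14, -2, -12, 12, -1
Mean of differences = -0.1000
Numerator Σ(Δx_t−Δx̄)(Δx_{t+1}−Δx̄) = -464.1100
Denominator Σ(Δx_t−Δx̄)² = 904.9000
r_1(Δx) = -464.1100 / 904.9000 = -0.513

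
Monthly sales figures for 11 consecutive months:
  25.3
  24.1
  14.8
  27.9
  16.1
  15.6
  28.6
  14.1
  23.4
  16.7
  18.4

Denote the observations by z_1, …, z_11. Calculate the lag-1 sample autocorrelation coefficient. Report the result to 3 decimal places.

-0.565

Mean z̄ = (25.3 + 24.1 + 14.8 + 27.9 + 16.1 + 15.6 + 28.6 + 14.1 + 23.4 + 16.7 + 18.4)/11 = 20.4545
Numerator Σ_{t=1}^{10}(z_t−z̄)(z_{t+1}−z̄) = -169.6975
Denominator Σ(z_t−z̄)² = 300.4273
r_1 = -169.6975 / 300.4273 = -0.565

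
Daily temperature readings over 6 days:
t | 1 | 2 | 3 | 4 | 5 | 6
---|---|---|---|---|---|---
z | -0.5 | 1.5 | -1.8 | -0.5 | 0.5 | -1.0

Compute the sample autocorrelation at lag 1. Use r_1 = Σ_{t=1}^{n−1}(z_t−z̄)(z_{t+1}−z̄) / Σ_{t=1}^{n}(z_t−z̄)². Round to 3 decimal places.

-0.519

Mean z̄ = (-0.5 + 1.5 − 1.8 − 0.5 + 0.5 − 1.0)/6 = -0.3000
Deviations from mean: -0.2000, 1.8000, -1.5000, -0.2000, 0.8000, -0.7000
Numerator Σ_{t=1}^{5}(z_t−z̄)(z_{t+1}−z̄) = -3.4800
Denominator Σ(z_t−z̄)² = 6.7000
r_1 = -3.4800 / 6.7000 = -0.519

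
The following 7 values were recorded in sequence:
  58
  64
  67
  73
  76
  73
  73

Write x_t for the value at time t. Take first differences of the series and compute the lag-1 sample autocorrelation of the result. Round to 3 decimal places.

0.264

First differences Δx: 6, 3, 6, 3, -3, 0
Mean of differences = 2.5000
Numerator Σ(Δx_t−Δx̄)(Δx_{t+1}−Δx̄) = 16.2500
Denominator Σ(Δx_t−Δx̄)² = 61.5000
r_1(Δx) = 16.2500 / 61.5000 = 0.264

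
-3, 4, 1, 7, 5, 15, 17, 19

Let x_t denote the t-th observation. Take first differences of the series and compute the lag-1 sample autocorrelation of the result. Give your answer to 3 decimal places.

First differences Δx: 7, -3, 6, -2, 10, 2, 2
Mean of differences = 3.1429
Numerator Σ(Δx_t−Δx̄)(Δx_{t+1}−Δx̄) = -97.7347
Denominator Σ(Δx_t−Δx̄)² = 136.8571
r_1(Δx) = -97.7347 / 136.8571 = -0.714

-0.714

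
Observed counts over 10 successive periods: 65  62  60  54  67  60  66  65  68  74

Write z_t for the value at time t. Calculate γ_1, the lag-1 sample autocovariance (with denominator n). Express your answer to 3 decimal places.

Mean z̄ = (65 + 62 + 60 + 54 + 67 + 60 + 66 + 65 + 68 + 74)/10 = 64.1000
Σ_{t=1}^{9}(z_t−z̄)(z_{t+1}−z̄) = 42.9900
γ_1 = 42.9900 / 10 = 4.299

4.299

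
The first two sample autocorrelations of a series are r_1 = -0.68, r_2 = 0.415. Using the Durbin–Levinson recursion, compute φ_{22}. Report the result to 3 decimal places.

-0.088

φ_{22} = (r_2 − r_1²) / (1 − r_1²)
r_1² = (-0.68)² = 0.4624
Numerator = 0.415 − 0.4624 = -0.0474; denominator = 1 − 0.4624 = 0.5376
φ_{22} = -0.0474 / 0.5376 = -0.088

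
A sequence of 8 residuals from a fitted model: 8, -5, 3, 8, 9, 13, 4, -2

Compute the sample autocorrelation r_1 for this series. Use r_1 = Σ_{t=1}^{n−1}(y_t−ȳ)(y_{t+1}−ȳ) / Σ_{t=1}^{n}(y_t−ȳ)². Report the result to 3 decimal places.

Mean ȳ = (8 − 5 + 3 + 8 + 9 + 13 + 4 − 2)/8 = 4.7500
Deviations from mean: 3.2500, -9.7500, -1.7500, 3.2500, 4.2500, 8.2500, -0.7500, -6.7500
Numerator Σ_{t=1}^{7}(y_t−ȳ)(y_{t+1}−ȳ) = 27.4375
Denominator Σ(y_t−ȳ)² = 251.5000
r_1 = 27.4375 / 251.5000 = 0.109

0.109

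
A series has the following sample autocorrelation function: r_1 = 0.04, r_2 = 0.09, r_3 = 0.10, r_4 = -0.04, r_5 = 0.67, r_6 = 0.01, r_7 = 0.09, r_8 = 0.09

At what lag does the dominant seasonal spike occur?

5

The largest autocorrelation is r_5 = 0.67; the remaining lags stay at or below 0.10.
The dominant spike at lag 5 indicates a seasonal period of 5.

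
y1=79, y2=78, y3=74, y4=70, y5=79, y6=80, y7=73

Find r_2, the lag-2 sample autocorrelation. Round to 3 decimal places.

-0.648

Mean ȳ = (79 + 78 + 74 + 70 + 79 + 80 + 73)/7 = 76.1429
Deviations from mean: 2.8571, 1.8571, -2.1429, -6.1429, 2.8571, 3.8571, -3.1429
Numerator Σ_{t=1}^{5}(y_t−ȳ)(y_{t+2}−ȳ) = -56.3265
Denominator Σ(y_t−ȳ)² = 86.8571
r_2 = -56.3265 / 86.8571 = -0.648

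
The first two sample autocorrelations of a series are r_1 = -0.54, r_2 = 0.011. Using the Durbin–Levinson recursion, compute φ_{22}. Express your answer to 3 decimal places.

φ_{22} = (r_2 − r_1²) / (1 − r_1²)
r_1² = (-0.54)² = 0.2916
Numerator = 0.011 − 0.2916 = -0.2806; denominator = 1 − 0.2916 = 0.7084
φ_{22} = -0.2806 / 0.7084 = -0.396

-0.396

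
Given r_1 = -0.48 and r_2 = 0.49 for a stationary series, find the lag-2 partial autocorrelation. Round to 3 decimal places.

0.337

φ_{22} = (r_2 − r_1²) / (1 − r_1²)
r_1² = (-0.48)² = 0.2304
Numerator = 0.49 − 0.2304 = 0.2596; denominator = 1 − 0.2304 = 0.7696
φ_{22} = 0.2596 / 0.7696 = 0.337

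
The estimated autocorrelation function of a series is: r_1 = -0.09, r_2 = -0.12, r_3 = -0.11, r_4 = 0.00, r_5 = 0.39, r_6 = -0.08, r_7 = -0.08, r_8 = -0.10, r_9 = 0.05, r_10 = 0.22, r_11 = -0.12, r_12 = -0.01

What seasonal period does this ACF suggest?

5

The largest autocorrelation is r_5 = 0.39, with a weaker echo at lag 10 (0.22); the remaining lags stay at or below 0.05.
The dominant spike at lag 5 indicates a seasonal period of 5.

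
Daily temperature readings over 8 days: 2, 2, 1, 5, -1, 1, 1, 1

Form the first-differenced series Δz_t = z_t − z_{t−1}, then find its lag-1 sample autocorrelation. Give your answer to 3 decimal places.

First differences Δz: 0, -1, 4, -6, 2, 0, 0
Mean of differences = -0.1429
Numerator Σ(Δz_t−Δz̄)(Δz_{t+1}−Δz̄) = -40.1633
Denominator Σ(Δz_t−Δz̄)² = 56.8571
r_1(Δz) = -40.1633 / 56.8571 = -0.706

-0.706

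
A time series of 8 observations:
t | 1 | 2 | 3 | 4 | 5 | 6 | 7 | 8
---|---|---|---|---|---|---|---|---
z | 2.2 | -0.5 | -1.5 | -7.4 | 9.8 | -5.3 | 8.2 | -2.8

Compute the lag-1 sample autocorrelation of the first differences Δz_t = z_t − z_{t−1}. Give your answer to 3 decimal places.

First differences Δz: -2.7, -1.0, -5.9, 17.2, -15.1, 13.5, -11.0
Mean of differences = -0.7143
Numerator Σ(Δz_t−Δz̄)(Δz_{t+1}−Δz̄) = -699.2459
Denominator Σ(Δz_t−Δz̄)² = 866.6286
r_1(Δz) = -699.2459 / 866.6286 = -0.807

-0.807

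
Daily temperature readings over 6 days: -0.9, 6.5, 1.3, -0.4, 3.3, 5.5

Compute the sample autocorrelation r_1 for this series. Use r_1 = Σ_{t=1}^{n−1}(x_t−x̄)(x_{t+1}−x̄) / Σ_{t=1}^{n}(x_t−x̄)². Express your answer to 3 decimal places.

Mean x̄ = (-0.9 + 6.5 + 1.3 − 0.4 + 3.3 + 5.5)/6 = 2.5500
Deviations from mean: -3.4500, 3.9500, -1.2500, -2.9500, 0.7500, 2.9500
Numerator Σ_{t=1}^{5}(x_t−x̄)(x_{t+1}−x̄) = -14.8775
Denominator Σ(x_t−x̄)² = 47.0350
r_1 = -14.8775 / 47.0350 = -0.316

-0.316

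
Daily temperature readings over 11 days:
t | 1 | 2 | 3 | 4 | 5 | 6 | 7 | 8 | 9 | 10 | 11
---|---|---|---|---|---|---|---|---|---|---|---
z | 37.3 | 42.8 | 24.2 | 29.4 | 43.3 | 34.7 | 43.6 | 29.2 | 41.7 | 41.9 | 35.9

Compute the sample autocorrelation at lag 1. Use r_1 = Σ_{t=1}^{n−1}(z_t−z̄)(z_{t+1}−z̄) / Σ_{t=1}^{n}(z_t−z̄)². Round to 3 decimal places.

-0.275

Mean z̄ = (37.3 + 42.8 + 24.2 + 29.4 + 43.3 + 34.7 + 43.6 + 29.2 + 41.7 + 41.9 + 35.9)/11 = 36.7273
Numerator Σ_{t=1}^{10}(z_t−z̄)(z_{t+1}−z̄) = -123.9444
Denominator Σ(z_t−z̄)² = 451.2018
r_1 = -123.9444 / 451.2018 = -0.275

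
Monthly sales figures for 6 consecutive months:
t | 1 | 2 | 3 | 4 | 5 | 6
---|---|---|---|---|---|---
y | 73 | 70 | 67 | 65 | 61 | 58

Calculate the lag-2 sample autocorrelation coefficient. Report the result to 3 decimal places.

Mean ȳ = (73 + 70 + 67 + 65 + 61 + 58)/6 = 65.6667
Deviations from mean: 7.3333, 4.3333, 1.3333, -0.6667, -4.6667, -7.6667
Σ(y_t−ȳ)(y_{t+2}−ȳ) = (9.7778) + (-2.8889) + (-6.2222) + (5.1111) = 5.7778
Denominator Σ(y_t−ȳ)² = 155.3333
r_2 = 5.7778 / 155.3333 = 0.037

0.037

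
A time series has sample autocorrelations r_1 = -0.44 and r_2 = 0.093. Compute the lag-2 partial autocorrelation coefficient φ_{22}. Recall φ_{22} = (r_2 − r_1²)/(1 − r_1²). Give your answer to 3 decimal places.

-0.125

φ_{22} = (r_2 − r_1²) / (1 − r_1²)
r_1² = (-0.44)² = 0.1936
Numerator = 0.093 − 0.1936 = -0.1006; denominator = 1 − 0.1936 = 0.8064
φ_{22} = -0.1006 / 0.8064 = -0.125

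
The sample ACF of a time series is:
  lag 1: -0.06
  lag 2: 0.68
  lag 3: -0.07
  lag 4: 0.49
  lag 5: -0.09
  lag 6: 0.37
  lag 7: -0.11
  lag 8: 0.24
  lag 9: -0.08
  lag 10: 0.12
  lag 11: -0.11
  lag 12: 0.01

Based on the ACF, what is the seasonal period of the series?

The largest autocorrelation is r_2 = 0.68, with weaker echoes at lags 4 (0.49), 6 (0.37) and 8 (0.24); the remaining lags stay at or below 0.12.
The dominant spike at lag 2 indicates a seasonal period of 2.

2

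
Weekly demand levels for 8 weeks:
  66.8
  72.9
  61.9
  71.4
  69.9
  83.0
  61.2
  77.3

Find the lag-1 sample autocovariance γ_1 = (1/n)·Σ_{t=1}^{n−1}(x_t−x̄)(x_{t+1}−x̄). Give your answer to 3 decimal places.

Mean x̄ = (66.8 + 72.9 + 61.9 + 71.4 + 69.9 + 83.0 + 61.2 + 77.3)/8 = 70.5500
Deviations: -3.7500, 2.3500, -8.6500, 0.8500, -0.6500, 12.4500, -9.3500, 6.7500
Σ_{t=1}^{7}(x_t−x̄)(x_{t+1}−x̄) = -224.6575
γ_1 = -224.6575 / 8 = -28.082

-28.082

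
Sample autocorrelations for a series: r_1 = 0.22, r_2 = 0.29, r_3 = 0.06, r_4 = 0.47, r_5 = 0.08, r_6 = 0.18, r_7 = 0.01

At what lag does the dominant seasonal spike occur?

The largest autocorrelation is r_4 = 0.47; the remaining lags stay at or below 0.29.
The dominant spike at lag 4 indicates a seasonal period of 4.

4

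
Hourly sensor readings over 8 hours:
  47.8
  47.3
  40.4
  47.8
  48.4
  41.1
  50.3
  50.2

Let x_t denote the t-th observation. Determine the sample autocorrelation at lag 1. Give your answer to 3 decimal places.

Mean x̄ = (47.8 + 47.3 + 40.4 + 47.8 + 48.4 + 41.1 + 50.3 + 50.2)/8 = 46.6625
Deviations from mean: 1.1375, 0.6375, -6.2625, 1.1375, 1.7375, -5.5625, 3.6375, 3.5375
Σ(x_t−x̄)(x_{t+1}−x̄) = (0.7252) + (-3.9923) + (-7.1236) + (1.9764) + (-9.6648) + (-20.2336) + (12.8677) = -25.4452
Denominator Σ(x_t−x̄)² = 101.9188
r_1 = -25.4452 / 101.9188 = -0.250

-0.250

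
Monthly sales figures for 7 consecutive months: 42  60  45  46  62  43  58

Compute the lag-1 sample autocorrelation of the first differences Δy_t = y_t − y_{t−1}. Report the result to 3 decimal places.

-0.608

First differences Δy: 18, -15, 1, 16, -19, 15
Mean of differences = 2.6667
Numerator Σ(Δy_t−Δȳ)(Δy_{t+1}−Δȳ) = -819.7778
Denominator Σ(Δy_t−Δȳ)² = 1349.3333
r_1(Δy) = -819.7778 / 1349.3333 = -0.608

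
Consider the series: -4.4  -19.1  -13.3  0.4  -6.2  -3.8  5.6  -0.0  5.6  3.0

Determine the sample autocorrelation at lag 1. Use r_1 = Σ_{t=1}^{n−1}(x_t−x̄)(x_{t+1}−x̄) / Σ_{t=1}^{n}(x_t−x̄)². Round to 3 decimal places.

0.412

Mean x̄ = (-4.4 − 19.1 − 13.3 + 0.4 − 6.2 − 3.8 + 5.6 − 0.0 + 5.6 + 3.0)/10 = -3.2200
Numerator Σ_{t=1}^{9}(x_t−x̄)(x_{t+1}−x̄) = 239.8056
Denominator Σ(x_t−x̄)² = 582.1360
r_1 = 239.8056 / 582.1360 = 0.412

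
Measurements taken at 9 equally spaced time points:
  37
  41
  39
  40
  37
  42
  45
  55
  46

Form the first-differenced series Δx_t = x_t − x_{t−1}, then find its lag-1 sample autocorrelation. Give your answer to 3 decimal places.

-0.383

First differences Δx: 4, -2, 1, -3, 5, 3, 10, -9
Mean of differences = 1.1250
Numerator Σ(Δx_t−Δx̄)(Δx_{t+1}−Δx̄) = -90.0156
Denominator Σ(Δx_t−Δx̄)² = 234.8750
r_1(Δx) = -90.0156 / 234.8750 = -0.383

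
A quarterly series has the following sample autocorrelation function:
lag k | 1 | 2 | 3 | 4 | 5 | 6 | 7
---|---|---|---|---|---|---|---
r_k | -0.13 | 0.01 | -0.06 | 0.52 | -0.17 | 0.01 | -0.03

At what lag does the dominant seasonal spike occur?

The largest autocorrelation is r_4 = 0.52; the remaining lags stay at or below 0.01.
The dominant spike at lag 4 indicates a seasonal period of 4.

4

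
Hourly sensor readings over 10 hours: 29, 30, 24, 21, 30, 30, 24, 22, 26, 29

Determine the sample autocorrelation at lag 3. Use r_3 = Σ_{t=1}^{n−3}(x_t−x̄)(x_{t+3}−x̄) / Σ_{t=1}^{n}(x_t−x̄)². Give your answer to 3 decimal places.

Mean x̄ = (29 + 30 + 24 + 21 + 30 + 30 + 24 + 22 + 26 + 29)/10 = 26.5000
Numerator Σ_{t=1}^{7}(x_t−x̄)(x_{t+3}−x̄) = -20.2500
Denominator Σ(x_t−x̄)² = 112.5000
r_3 = -20.2500 / 112.5000 = -0.180

-0.180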